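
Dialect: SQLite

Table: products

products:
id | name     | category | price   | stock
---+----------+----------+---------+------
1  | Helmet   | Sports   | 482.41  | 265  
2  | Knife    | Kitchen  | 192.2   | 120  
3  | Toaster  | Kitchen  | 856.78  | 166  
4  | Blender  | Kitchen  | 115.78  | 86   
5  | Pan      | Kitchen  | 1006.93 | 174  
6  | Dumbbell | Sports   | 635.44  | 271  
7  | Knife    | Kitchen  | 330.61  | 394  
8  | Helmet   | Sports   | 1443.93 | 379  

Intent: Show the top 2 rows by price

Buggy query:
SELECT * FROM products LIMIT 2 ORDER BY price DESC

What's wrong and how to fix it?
Bug: ORDER BY cannot follow LIMIT; LIMIT is the final clause

Fix: Sort with ORDER BY, then apply LIMIT

Corrected query:
SELECT * FROM products ORDER BY price DESC LIMIT 2

Result:
id | name   | category | price   | stock
---+--------+----------+---------+------
8  | Helmet | Sports   | 1443.93 | 379  
5  | Pan    | Kitchen  | 1006.93 | 174  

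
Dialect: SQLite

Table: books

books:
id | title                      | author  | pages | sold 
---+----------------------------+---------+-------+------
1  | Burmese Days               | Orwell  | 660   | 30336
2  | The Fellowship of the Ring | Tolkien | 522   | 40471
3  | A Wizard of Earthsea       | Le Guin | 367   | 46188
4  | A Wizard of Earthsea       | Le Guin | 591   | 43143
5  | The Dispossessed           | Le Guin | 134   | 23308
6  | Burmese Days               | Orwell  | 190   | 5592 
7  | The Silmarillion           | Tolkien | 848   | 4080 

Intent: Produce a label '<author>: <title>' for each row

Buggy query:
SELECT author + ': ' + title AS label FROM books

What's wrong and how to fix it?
Bug: SQLite uses || for string concatenation; + coerces text to numbers (yielding 0)

Fix: Use the || operator for string concatenation

Corrected query:
SELECT author || ': ' || title AS label FROM books

Result:
label                              
-----------------------------------
Orwell: Burmese Days               
Tolkien: The Fellowship of the Ring
Le Guin: A Wizard of Earthsea      
Le Guin: A Wizard of Earthsea      
Le Guin: The Dispossessed          
Orwell: Burmese Days               
Tolkien: The Silmarillion          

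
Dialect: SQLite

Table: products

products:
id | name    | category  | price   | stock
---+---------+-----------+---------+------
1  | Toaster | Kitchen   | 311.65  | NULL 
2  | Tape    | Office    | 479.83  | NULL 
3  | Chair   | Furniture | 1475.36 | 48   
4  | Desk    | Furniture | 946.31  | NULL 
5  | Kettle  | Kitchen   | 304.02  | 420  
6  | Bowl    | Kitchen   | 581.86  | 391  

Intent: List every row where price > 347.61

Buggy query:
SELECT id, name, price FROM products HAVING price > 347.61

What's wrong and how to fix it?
Bug: This is a non-aggregate query (no GROUP BY, no aggregates), so in SQLite the HAVING clause is invalid here; a row-level condition belongs in WHERE

Fix: Use WHERE for row-level filtering

Corrected query:
SELECT id, name, price FROM products WHERE price > 347.61

Result:
id | name  | price  
---+-------+--------
2  | Tape  | 479.83 
3  | Chair | 1475.36
4  | Desk  | 946.31 
6  | Bowl  | 581.86 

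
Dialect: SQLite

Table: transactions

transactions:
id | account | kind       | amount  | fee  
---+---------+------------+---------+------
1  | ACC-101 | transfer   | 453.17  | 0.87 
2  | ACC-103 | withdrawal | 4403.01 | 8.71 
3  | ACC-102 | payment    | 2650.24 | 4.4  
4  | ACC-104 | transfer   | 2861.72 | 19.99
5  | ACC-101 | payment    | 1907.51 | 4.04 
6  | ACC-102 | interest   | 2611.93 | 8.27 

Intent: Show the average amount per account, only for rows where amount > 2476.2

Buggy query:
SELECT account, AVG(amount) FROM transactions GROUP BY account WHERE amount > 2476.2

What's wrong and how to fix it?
Bug: Row-level WHERE must come before GROUP BY in the clause order

Fix: Move the WHERE clause before GROUP BY

Corrected query:
SELECT account, AVG(amount) FROM transactions WHERE amount > 2476.2 GROUP BY account

Result:
account | AVG(amount)
--------+------------
ACC-102 | 2631.085   
ACC-103 | 4403.01    
ACC-104 | 2861.72    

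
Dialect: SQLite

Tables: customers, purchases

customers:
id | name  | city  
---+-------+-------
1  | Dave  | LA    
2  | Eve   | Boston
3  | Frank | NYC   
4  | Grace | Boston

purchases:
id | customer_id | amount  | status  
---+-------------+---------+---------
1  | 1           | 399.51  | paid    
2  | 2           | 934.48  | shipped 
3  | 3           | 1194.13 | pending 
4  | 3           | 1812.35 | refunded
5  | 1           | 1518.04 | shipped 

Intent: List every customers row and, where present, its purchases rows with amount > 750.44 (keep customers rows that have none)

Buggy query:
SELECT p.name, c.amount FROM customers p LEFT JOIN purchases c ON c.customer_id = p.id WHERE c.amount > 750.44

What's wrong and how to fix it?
Bug: A WHERE condition on the right-hand table after LEFT JOIN drops unmatched parents

Fix: Put 'c.amount > 750.44' in the JOIN's ON clause instead of WHERE

Corrected query:
SELECT p.name, c.amount FROM customers p LEFT JOIN purchases c ON c.customer_id = p.id AND c.amount > 750.44

Result:
name  | amount 
------+--------
Dave  | 1518.04
Eve   | 934.48 
Frank | 1194.13
Frank | 1812.35
Grace | NULL   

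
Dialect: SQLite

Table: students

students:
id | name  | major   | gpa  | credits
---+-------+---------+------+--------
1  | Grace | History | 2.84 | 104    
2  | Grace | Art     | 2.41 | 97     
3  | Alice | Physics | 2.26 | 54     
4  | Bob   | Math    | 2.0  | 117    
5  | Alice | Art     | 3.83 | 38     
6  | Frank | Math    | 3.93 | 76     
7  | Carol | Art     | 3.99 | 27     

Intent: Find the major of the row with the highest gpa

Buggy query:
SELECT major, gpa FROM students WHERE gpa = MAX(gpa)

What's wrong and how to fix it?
Bug: WHERE is evaluated per row; an aggregate over the whole table isn't defined there

Fix: Wrap MAX in a scalar subquery so WHERE compares against a single value

Corrected query:
SELECT major, gpa FROM students WHERE gpa = (SELECT MAX(gpa) FROM students)

Result:
major | gpa 
------+-----
Art   | 3.99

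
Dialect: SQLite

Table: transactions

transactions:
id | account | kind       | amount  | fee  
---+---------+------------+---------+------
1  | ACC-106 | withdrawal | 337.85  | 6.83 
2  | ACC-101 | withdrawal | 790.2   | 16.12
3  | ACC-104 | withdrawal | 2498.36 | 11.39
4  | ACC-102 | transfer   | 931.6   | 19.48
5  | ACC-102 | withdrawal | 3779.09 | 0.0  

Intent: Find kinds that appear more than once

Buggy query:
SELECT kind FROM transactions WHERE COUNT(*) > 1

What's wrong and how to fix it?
Bug: COUNT(*) is an aggregate and cannot be used in WHERE

Fix: Group first, then use HAVING for the count condition

Corrected query:
SELECT kind FROM transactions GROUP BY kind HAVING COUNT(*) > 1

Result:
kind      
----------
withdrawal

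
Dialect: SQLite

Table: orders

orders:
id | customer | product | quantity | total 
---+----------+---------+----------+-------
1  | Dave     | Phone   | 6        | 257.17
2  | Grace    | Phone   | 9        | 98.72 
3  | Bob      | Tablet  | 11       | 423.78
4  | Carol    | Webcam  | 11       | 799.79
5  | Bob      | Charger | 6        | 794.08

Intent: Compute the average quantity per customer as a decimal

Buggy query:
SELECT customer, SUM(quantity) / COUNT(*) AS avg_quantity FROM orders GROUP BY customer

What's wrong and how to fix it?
Bug: Both operands are integers, so '/' performs integer division and truncates

Fix: Multiply by 1.0 (or CAST to REAL) to force floating-point division

Corrected query:
SELECT customer, SUM(quantity) * 1.0 / COUNT(*) AS avg_quantity FROM orders GROUP BY customer

Result:
customer | avg_quantity
---------+-------------
Bob      | 8.5         
Carol    | 11          
Dave     | 6           
Grace    | 9           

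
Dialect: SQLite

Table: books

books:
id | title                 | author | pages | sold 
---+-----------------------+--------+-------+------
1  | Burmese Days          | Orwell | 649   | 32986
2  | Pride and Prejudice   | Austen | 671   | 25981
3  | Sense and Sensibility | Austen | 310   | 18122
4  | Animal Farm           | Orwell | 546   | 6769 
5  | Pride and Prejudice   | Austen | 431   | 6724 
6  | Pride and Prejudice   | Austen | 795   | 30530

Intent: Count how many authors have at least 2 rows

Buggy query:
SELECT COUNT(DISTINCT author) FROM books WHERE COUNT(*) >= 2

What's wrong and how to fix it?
Bug: COUNT(*) cannot appear in WHERE; the per-group count doesn't exist yet

Fix: Group first with HAVING COUNT(*) >= 2, then COUNT the resulting groups

Corrected query:
SELECT COUNT(*) FROM (SELECT author FROM books GROUP BY author HAVING COUNT(*) >= 2)

Result:
COUNT(*)
--------
2       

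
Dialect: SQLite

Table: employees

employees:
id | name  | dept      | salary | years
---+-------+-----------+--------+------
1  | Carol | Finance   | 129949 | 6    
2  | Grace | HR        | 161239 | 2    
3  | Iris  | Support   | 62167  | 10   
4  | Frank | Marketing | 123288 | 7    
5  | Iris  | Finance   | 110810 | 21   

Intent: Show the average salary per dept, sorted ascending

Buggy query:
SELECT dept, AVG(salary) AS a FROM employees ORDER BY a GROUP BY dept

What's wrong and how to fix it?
Bug: ORDER BY appears before GROUP BY; SQL clause order requires GROUP BY first

Fix: Reorder: SELECT … FROM … GROUP BY … ORDER BY …

Corrected query:
SELECT dept, AVG(salary) AS a FROM employees GROUP BY dept ORDER BY a

Result:
dept      | a       
----------+---------
Support   | 62167   
Finance   | 120379.5
Marketing | 123288  
HR        | 161239  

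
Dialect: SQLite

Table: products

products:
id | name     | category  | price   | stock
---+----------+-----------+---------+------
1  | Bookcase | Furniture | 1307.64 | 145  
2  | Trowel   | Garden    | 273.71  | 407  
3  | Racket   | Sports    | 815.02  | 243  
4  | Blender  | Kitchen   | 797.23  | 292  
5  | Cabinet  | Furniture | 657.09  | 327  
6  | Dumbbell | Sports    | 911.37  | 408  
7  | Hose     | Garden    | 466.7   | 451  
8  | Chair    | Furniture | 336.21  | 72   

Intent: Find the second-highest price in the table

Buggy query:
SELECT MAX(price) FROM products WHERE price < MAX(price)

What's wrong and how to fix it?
Bug: The inner MAX is an aggregate inside WHERE, which is not allowed

Fix: Put the inner MAX in a scalar subquery

Corrected query:
SELECT MAX(price) FROM products WHERE price < (SELECT MAX(price) FROM products)

Result:
MAX(price)
----------
911.37    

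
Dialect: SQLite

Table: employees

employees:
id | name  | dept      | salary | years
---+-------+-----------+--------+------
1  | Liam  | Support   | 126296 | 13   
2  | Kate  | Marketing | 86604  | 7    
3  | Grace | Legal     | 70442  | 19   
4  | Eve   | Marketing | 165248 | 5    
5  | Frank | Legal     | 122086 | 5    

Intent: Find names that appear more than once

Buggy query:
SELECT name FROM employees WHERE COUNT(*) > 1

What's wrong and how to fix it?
Bug: WHERE can't reference COUNT(*); aggregates are computed after WHERE

Fix: GROUP BY name, then filter groups with HAVING COUNT(*) > 1

Corrected query:
SELECT name FROM employees GROUP BY name HAVING COUNT(*) > 1

Result:
(no rows)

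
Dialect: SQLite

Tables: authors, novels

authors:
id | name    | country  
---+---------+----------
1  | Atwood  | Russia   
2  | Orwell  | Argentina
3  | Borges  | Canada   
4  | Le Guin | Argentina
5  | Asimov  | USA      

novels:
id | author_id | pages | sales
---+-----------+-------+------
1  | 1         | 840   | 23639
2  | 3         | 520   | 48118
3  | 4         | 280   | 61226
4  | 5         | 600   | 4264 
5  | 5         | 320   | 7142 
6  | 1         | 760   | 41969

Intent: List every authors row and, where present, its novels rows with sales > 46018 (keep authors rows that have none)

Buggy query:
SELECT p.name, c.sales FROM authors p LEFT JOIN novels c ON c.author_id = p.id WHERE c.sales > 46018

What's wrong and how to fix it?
Bug: Filtering c.sales in WHERE discards the NULL rows produced by LEFT JOIN, turning it into an inner join

Fix: Move the right-table condition into the ON clause so unmatched parents are kept

Corrected query:
SELECT p.name, c.sales FROM authors p LEFT JOIN novels c ON c.author_id = p.id AND c.sales > 46018

Result:
name    | sales
--------+------
Atwood  | NULL 
Orwell  | NULL 
Borges  | 48118
Le Guin | 61226
Asimov  | NULL 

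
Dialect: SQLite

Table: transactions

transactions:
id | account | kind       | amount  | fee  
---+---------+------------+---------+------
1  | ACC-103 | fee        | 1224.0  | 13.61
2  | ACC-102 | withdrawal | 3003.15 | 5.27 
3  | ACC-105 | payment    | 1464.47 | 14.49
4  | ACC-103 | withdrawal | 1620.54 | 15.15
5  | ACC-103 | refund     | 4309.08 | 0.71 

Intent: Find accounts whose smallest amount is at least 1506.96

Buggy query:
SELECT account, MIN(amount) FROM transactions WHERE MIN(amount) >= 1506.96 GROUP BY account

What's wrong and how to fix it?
Bug: MIN() in WHERE is a misuse of aggregate

Fix: Replace WHERE with HAVING after the GROUP BY

Corrected query:
SELECT account, MIN(amount) FROM transactions GROUP BY account HAVING MIN(amount) >= 1506.96

Result:
account | MIN(amount)
--------+------------
ACC-102 | 3003.15    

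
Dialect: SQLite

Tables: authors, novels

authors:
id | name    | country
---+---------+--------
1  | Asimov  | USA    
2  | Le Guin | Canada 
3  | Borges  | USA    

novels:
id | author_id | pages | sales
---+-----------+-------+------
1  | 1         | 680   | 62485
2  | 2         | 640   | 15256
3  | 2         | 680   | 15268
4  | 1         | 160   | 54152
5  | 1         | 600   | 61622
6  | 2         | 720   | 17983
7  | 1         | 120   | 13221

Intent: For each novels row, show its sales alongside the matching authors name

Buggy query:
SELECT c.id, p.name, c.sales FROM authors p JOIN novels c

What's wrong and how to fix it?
Bug: Missing join condition: each novels row is matched to all authors rows instead of just its own

Fix: Specify the join condition linking the foreign key to the parent id

Corrected query:
SELECT c.id, p.name, c.sales FROM authors p JOIN novels c ON c.author_id = p.id

Result:
id | name    | sales
---+---------+------
1  | Asimov  | 62485
2  | Le Guin | 15256
3  | Le Guin | 15268
4  | Asimov  | 54152
5  | Asimov  | 61622
6  | Le Guin | 17983
7  | Asimov  | 13221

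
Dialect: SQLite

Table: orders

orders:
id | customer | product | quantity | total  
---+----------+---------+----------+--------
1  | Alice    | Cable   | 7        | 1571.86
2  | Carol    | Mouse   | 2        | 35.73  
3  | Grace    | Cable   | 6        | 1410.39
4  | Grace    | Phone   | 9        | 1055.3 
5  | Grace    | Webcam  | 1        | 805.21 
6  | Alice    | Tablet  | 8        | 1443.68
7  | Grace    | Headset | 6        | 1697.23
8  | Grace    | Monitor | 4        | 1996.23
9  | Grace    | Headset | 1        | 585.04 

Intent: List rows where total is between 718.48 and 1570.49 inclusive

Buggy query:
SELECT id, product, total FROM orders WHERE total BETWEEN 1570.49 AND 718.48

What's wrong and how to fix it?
Bug: The bounds are reversed; BETWEEN a AND b requires a <= b to match anything

Fix: Write BETWEEN 718.48 AND 1570.49

Corrected query:
SELECT id, product, total FROM orders WHERE total BETWEEN 718.48 AND 1570.49

Result:
id | product | total  
---+---------+--------
3  | Cable   | 1410.39
4  | Phone   | 1055.3 
5  | Webcam  | 805.21 
6  | Tablet  | 1443.68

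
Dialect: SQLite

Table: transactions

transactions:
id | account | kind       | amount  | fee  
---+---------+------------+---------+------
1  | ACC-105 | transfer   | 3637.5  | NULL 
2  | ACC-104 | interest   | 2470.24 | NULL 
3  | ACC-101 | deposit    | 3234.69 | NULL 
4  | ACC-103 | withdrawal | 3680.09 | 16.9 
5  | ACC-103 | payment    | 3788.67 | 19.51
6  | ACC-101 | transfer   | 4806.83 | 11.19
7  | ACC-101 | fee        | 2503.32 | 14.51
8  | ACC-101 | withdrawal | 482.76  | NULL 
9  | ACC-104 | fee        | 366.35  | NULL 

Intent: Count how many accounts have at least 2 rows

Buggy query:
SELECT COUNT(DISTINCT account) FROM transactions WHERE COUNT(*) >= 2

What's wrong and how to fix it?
Bug: WHERE filters individual rows, not groups, so a group-level COUNT is invalid there

Fix: Group first with HAVING COUNT(*) >= 2, then COUNT the resulting groups

Corrected query:
SELECT COUNT(*) FROM (SELECT account FROM transactions GROUP BY account HAVING COUNT(*) >= 2)

Result:
COUNT(*)
--------
3       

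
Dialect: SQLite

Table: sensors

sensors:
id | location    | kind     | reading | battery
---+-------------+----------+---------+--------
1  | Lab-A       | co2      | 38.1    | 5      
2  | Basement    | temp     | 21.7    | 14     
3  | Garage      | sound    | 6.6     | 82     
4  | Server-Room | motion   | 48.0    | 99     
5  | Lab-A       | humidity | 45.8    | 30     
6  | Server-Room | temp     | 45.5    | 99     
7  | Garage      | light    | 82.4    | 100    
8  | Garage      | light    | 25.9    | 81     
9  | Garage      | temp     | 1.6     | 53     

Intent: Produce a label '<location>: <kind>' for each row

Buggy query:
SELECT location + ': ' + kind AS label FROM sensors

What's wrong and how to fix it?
Bug: '+' is numeric addition; on text columns SQLite converts them to 0 instead of concatenating

Fix: Use the || operator for string concatenation

Corrected query:
SELECT location || ': ' || kind AS label FROM sensors

Result:
label              
-------------------
Lab-A: co2         
Basement: temp     
Garage: sound      
Server-Room: motion
Lab-A: humidity    
Server-Room: temp  
Garage: light      
Garage: light      
Garage: temp       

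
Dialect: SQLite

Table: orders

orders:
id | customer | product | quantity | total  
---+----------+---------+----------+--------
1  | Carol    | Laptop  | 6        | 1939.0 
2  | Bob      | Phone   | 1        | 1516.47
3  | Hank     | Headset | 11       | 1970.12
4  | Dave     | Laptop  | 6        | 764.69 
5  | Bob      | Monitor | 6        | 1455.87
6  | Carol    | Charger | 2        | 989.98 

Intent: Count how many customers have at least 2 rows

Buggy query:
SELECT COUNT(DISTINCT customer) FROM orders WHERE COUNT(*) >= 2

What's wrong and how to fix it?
Bug: WHERE filters individual rows, not groups, so a group-level COUNT is invalid there

Fix: Use a subquery that GROUPs and filters with HAVING, then count its rows

Corrected query:
SELECT COUNT(*) FROM (SELECT customer FROM orders GROUP BY customer HAVING COUNT(*) >= 2)

Result:
COUNT(*)
--------
2       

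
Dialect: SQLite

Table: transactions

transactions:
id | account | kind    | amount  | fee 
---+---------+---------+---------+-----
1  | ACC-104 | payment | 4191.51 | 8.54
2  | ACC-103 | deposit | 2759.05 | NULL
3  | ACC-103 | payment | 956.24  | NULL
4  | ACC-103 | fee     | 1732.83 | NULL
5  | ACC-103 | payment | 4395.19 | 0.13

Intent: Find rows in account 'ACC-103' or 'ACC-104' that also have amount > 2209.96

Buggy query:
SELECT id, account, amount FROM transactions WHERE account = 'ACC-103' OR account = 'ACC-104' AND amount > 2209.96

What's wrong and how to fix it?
Bug: Without parentheses, AND is evaluated before OR, so the amount filter only applies to the 'ACC-104' branch

Fix: Add parentheses around the OR so the AND applies to both alternatives

Corrected query:
SELECT id, account, amount FROM transactions WHERE (account = 'ACC-103' OR account = 'ACC-104') AND amount > 2209.96

Result:
id | account | amount 
---+---------+--------
1  | ACC-104 | 4191.51
2  | ACC-103 | 2759.05
5  | ACC-103 | 4395.19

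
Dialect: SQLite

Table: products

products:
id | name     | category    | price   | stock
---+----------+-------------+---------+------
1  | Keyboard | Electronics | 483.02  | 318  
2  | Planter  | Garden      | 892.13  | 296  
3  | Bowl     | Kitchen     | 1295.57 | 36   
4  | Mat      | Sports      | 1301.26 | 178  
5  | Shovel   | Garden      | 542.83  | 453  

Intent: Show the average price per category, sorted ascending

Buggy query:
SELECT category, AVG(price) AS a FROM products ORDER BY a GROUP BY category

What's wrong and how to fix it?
Bug: GROUP BY must precede ORDER BY

Fix: Move ORDER BY to the end, after GROUP BY

Corrected query:
SELECT category, AVG(price) AS a FROM products GROUP BY category ORDER BY a

Result:
category    | a      
------------+--------
Electronics | 483.02 
Garden      | 717.48 
Kitchen     | 1295.57
Sports      | 1301.26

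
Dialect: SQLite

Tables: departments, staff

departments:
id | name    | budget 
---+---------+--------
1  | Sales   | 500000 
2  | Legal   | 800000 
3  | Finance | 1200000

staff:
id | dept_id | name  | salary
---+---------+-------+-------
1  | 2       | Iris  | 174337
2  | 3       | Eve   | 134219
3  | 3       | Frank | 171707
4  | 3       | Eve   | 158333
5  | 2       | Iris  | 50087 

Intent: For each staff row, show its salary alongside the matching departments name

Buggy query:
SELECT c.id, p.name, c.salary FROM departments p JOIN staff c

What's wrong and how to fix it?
Bug: JOIN with no ON clause produces a cartesian product; every staff row pairs with every departments row

Fix: Add ON c.dept_id = p.id to the JOIN

Corrected query:
SELECT c.id, p.name, c.salary FROM departments p JOIN staff c ON c.dept_id = p.id

Result:
id | name    | salary
---+---------+-------
1  | Legal   | 174337
2  | Finance | 134219
3  | Finance | 171707
4  | Finance | 158333
5  | Legal   | 50087 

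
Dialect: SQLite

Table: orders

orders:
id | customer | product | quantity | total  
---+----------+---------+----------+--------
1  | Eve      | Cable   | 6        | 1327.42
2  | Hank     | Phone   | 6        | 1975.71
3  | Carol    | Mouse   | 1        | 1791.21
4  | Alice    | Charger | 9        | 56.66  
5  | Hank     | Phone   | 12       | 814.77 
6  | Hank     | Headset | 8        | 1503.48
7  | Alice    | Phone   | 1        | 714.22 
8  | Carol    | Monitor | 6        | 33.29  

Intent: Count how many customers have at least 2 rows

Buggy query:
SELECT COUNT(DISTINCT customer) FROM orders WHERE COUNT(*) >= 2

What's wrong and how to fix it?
Bug: WHERE filters individual rows, not groups, so a group-level COUNT is invalid there

Fix: Use a subquery that GROUPs and filters with HAVING, then count its rows

Corrected query:
SELECT COUNT(*) FROM (SELECT customer FROM orders GROUP BY customer HAVING COUNT(*) >= 2)

Result:
COUNT(*)
--------
3       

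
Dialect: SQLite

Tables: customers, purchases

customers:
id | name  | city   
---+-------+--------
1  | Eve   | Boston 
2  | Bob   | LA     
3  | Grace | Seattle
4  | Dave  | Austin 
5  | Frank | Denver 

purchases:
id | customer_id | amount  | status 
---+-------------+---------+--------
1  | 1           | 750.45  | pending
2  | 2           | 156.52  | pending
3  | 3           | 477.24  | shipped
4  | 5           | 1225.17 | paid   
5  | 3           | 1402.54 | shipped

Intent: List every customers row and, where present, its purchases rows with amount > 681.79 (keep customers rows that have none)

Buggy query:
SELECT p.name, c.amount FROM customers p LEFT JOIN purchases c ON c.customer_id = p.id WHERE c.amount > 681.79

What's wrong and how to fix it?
Bug: A WHERE condition on the right-hand table after LEFT JOIN drops unmatched parents

Fix: Move the right-table condition into the ON clause so unmatched parents are kept

Corrected query:
SELECT p.name, c.amount FROM customers p LEFT JOIN purchases c ON c.customer_id = p.id AND c.amount > 681.79

Result:
name  | amount 
------+--------
Eve   | 750.45 
Bob   | NULL   
Grace | 1402.54
Dave  | NULL   
Frank | 1225.17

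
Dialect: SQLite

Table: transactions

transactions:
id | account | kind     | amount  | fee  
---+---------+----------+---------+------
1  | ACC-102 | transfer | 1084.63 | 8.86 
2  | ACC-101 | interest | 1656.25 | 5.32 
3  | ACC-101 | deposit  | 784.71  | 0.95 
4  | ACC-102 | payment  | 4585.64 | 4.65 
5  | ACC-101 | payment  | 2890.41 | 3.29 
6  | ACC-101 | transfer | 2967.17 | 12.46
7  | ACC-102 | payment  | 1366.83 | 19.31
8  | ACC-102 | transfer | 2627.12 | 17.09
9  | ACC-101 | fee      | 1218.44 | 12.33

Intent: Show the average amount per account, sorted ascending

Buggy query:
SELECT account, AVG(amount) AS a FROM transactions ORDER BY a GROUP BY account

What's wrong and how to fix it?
Bug: GROUP BY must precede ORDER BY

Fix: Reorder: SELECT … FROM … GROUP BY … ORDER BY …

Corrected query:
SELECT account, AVG(amount) AS a FROM transactions GROUP BY account ORDER BY a

Result:
account | a       
--------+---------
ACC-101 | 1903.396
ACC-102 | 2416.055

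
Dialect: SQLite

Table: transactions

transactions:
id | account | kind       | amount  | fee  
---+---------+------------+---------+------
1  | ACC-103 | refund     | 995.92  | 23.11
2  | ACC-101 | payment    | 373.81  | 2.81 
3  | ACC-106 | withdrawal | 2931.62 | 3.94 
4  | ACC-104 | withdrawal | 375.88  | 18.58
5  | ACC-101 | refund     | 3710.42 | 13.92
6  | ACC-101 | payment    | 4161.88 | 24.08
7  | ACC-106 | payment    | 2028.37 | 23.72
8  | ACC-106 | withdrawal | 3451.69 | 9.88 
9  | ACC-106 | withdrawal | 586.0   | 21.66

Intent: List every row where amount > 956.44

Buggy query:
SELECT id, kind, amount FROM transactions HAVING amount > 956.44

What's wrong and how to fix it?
Bug: This is a non-aggregate query (no GROUP BY, no aggregates), so in SQLite the HAVING clause is invalid here; a row-level condition belongs in WHERE

Fix: Replace HAVING with WHERE since the condition applies to individual rows

Corrected query:
SELECT id, kind, amount FROM transactions WHERE amount > 956.44

Result:
id | kind       | amount 
---+------------+--------
1  | refund     | 995.92 
3  | withdrawal | 2931.62
5  | refund     | 3710.42
6  | payment    | 4161.88
7  | payment    | 2028.37
8  | withdrawal | 3451.69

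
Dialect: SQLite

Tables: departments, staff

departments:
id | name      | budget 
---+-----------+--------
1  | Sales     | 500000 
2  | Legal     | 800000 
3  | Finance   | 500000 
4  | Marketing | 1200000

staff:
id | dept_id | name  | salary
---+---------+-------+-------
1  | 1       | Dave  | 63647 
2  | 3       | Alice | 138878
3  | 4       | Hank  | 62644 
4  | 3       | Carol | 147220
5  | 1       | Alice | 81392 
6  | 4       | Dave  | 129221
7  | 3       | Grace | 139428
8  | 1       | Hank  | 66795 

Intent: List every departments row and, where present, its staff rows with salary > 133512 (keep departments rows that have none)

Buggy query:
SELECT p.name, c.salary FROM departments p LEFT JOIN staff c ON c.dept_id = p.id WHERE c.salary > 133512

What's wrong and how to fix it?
Bug: A WHERE condition on the right-hand table after LEFT JOIN drops unmatched parents

Fix: Put 'c.salary > 133512' in the JOIN's ON clause instead of WHERE

Corrected query:
SELECT p.name, c.salary FROM departments p LEFT JOIN staff c ON c.dept_id = p.id AND c.salary > 133512

Result:
name      | salary
----------+-------
Sales     | NULL  
Legal     | NULL  
Finance   | 138878
Finance   | 139428
Finance   | 147220
Marketing | NULL  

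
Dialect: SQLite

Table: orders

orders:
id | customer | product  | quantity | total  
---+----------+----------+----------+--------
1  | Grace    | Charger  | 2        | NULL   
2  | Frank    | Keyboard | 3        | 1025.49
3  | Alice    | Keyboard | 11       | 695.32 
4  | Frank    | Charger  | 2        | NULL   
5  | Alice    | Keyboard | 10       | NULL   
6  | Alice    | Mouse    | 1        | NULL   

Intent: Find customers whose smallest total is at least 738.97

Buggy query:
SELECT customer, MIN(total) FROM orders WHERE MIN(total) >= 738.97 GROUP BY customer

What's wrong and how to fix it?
Bug: Aggregates like MIN are computed per group after WHERE runs

Fix: Replace WHERE with HAVING after the GROUP BY

Corrected query:
SELECT customer, MIN(total) FROM orders GROUP BY customer HAVING MIN(total) >= 738.97

Result:
customer | MIN(total)
---------+-----------
Frank    | 1025.49   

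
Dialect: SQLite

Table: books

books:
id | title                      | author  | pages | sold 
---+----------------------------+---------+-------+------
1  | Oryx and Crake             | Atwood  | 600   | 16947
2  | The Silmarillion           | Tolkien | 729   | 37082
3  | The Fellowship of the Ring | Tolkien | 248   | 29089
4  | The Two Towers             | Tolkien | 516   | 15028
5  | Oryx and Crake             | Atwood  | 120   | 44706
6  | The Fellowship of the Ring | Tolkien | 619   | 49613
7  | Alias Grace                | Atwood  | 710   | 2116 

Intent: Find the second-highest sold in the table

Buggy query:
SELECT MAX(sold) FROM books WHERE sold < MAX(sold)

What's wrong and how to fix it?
Bug: MAX(sold) on the right of the comparison is an aggregate-in-WHERE error

Fix: Compute the overall MAX in a subquery, then take MAX of rows below it

Corrected query:
SELECT MAX(sold) FROM books WHERE sold < (SELECT MAX(sold) FROM books)

Result:
MAX(sold)
---------
44706    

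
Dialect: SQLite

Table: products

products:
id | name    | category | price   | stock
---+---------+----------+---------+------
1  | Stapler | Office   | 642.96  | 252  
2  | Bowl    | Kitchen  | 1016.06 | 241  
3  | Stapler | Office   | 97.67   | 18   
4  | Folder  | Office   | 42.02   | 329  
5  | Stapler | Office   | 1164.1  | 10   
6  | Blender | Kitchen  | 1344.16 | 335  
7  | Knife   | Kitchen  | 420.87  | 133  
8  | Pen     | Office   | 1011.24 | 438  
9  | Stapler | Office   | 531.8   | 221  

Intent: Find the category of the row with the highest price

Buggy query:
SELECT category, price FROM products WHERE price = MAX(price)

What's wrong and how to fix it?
Bug: WHERE is evaluated per row; an aggregate over the whole table isn't defined there

Fix: Use a subquery: WHERE price = (SELECT MAX(price) FROM products)

Corrected query:
SELECT category, price FROM products WHERE price = (SELECT MAX(price) FROM products)

Result:
category | price  
---------+--------
Kitchen  | 1344.16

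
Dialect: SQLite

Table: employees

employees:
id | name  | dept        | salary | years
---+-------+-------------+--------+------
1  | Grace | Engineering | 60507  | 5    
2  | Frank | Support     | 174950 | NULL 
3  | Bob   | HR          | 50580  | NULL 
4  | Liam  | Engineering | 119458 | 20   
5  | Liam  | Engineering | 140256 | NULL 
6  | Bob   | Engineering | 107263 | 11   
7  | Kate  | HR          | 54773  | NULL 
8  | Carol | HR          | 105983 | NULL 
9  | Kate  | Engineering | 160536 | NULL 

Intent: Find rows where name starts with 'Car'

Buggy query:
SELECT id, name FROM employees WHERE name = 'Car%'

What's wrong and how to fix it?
Bug: Wildcards only work with LIKE; '=' treats '%' as a literal character

Fix: Replace '=' with LIKE so 'Car%' is treated as a pattern

Corrected query:
SELECT id, name FROM employees WHERE name LIKE 'Car%'

Result:
id | name 
---+------
8  | Carol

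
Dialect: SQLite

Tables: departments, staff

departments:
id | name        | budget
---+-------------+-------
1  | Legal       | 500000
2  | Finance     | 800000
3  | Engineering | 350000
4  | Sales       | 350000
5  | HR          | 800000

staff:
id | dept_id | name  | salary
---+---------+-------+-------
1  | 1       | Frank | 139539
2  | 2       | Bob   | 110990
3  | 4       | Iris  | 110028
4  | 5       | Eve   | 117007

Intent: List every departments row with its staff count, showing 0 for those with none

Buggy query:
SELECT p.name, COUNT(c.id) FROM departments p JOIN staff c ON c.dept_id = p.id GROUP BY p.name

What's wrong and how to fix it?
Bug: INNER JOIN drops departments rows that have no matching staff rows

Fix: Use LEFT JOIN so parents without children still appear (COUNT(c.id) gives 0)

Corrected query:
SELECT p.name, COUNT(c.id) FROM departments p LEFT JOIN staff c ON c.dept_id = p.id GROUP BY p.name

Result:
name        | COUNT(c.id)
------------+------------
Engineering | 0          
Finance     | 1          
HR          | 1          
Legal       | 1          
Sales       | 1          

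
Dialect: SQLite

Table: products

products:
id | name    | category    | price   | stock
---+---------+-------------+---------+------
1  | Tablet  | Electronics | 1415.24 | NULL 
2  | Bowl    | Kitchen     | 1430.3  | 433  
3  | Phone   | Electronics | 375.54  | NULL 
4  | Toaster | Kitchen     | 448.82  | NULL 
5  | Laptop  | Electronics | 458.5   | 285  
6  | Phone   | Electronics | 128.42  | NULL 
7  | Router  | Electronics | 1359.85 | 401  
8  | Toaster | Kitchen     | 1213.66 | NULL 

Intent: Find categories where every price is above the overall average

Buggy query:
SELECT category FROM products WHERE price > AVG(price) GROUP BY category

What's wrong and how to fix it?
Bug: AVG() is an aggregate; it can't sit directly in WHERE

Fix: Use a subquery for AVG and a HAVING MIN(...) filter so the condition holds for every row in the group

Corrected query:
SELECT category FROM products GROUP BY category HAVING MIN(price) > (SELECT AVG(price) FROM products)

Result:
(no rows)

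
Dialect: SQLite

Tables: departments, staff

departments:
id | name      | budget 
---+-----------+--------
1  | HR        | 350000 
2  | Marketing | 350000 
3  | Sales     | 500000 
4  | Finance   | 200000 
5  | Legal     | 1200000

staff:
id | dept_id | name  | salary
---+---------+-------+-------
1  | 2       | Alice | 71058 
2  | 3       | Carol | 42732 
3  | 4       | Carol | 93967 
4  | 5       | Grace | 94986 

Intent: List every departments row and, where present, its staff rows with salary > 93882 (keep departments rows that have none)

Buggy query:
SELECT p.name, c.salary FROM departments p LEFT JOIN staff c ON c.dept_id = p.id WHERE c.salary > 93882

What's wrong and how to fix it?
Bug: A WHERE condition on the right-hand table after LEFT JOIN drops unmatched parents

Fix: Move the right-table condition into the ON clause so unmatched parents are kept

Corrected query:
SELECT p.name, c.salary FROM departments p LEFT JOIN staff c ON c.dept_id = p.id AND c.salary > 93882

Result:
name      | salary
----------+-------
HR        | NULL  
Marketing | NULL  
Sales     | NULL  
Finance   | 93967 
Legal     | 94986 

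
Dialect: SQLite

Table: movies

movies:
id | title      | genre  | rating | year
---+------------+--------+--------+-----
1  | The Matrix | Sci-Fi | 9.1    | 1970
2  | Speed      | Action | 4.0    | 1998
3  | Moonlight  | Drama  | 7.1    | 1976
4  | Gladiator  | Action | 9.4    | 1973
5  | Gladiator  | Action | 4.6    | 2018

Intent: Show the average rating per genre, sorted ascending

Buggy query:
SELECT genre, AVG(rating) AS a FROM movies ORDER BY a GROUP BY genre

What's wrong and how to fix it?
Bug: ORDER BY appears before GROUP BY; SQL clause order requires GROUP BY first

Fix: Move ORDER BY to the end, after GROUP BY

Corrected query:
SELECT genre, AVG(rating) AS a FROM movies GROUP BY genre ORDER BY a

Result:
genre  | a  
-------+----
Action | 6  
Drama  | 7.1
Sci-Fi | 9.1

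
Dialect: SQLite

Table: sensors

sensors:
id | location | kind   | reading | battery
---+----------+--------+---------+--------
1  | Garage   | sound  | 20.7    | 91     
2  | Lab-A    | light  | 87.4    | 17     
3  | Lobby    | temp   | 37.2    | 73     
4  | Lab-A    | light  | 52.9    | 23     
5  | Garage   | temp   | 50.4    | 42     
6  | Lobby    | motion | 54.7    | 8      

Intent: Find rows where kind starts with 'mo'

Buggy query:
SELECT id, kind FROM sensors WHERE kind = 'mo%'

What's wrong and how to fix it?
Bug: '=' compares the literal string including the % character; pattern matching needs LIKE

Fix: Replace '=' with LIKE so 'mo%' is treated as a pattern

Corrected query:
SELECT id, kind FROM sensors WHERE kind LIKE 'mo%'

Result:
id | kind  
---+-------
6  | motion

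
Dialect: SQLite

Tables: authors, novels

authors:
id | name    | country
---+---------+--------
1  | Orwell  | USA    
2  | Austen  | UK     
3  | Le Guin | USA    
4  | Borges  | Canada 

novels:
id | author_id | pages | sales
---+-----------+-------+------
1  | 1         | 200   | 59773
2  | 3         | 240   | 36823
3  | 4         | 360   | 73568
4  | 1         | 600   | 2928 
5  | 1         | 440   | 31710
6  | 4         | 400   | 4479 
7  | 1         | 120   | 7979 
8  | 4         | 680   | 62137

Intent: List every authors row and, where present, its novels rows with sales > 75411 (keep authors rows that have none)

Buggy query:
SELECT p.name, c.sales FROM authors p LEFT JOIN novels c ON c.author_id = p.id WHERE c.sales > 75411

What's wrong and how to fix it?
Bug: A WHERE condition on the right-hand table after LEFT JOIN drops unmatched parents

Fix: Put 'c.sales > 75411' in the JOIN's ON clause instead of WHERE

Corrected query:
SELECT p.name, c.sales FROM authors p LEFT JOIN novels c ON c.author_id = p.id AND c.sales > 75411

Result:
name    | sales
--------+------
Orwell  | NULL 
Austen  | NULL 
Le Guin | NULL 
Borges  | NULL 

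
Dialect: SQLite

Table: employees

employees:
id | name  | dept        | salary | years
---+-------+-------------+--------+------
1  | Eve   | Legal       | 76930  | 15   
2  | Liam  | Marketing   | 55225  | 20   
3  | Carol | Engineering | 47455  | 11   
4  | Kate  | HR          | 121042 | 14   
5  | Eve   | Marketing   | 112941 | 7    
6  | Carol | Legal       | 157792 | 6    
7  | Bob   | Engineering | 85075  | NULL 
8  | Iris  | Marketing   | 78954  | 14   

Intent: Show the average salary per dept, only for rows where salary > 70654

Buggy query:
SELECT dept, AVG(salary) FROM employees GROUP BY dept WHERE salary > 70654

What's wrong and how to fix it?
Bug: WHERE cannot follow GROUP BY

Fix: Place WHERE between FROM and GROUP BY

Corrected query:
SELECT dept, AVG(salary) FROM employees WHERE salary > 70654 GROUP BY dept

Result:
dept        | AVG(salary)
------------+------------
Engineering | 85075      
HR          | 121042     
Legal       | 117361     
Marketing   | 95947.5    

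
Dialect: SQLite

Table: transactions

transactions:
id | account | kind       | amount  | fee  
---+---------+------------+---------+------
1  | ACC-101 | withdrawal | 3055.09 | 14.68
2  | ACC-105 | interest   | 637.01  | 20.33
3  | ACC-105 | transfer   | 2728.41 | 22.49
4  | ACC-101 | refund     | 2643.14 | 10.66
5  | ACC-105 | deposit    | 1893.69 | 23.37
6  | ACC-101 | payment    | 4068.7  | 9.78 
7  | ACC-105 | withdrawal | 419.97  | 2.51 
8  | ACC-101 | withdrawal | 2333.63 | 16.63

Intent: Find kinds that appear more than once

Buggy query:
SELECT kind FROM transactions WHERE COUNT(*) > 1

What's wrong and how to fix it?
Bug: WHERE can't reference COUNT(*); aggregates are computed after WHERE

Fix: GROUP BY kind, then filter groups with HAVING COUNT(*) > 1

Corrected query:
SELECT kind FROM transactions GROUP BY kind HAVING COUNT(*) > 1

Result:
kind      
----------
withdrawal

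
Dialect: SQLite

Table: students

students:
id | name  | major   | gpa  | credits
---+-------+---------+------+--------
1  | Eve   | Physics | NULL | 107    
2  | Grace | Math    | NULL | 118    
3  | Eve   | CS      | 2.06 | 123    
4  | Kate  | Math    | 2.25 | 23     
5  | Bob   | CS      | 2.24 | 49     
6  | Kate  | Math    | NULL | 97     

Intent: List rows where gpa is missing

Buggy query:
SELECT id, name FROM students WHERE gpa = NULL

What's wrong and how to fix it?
Bug: Comparing to NULL with '=' never matches; NULL = NULL is unknown, not true

Fix: Replace '= NULL' with 'IS NULL'

Corrected query:
SELECT id, name FROM students WHERE gpa IS NULL

Result:
id | name 
---+------
1  | Eve  
2  | Grace
6  | Kate 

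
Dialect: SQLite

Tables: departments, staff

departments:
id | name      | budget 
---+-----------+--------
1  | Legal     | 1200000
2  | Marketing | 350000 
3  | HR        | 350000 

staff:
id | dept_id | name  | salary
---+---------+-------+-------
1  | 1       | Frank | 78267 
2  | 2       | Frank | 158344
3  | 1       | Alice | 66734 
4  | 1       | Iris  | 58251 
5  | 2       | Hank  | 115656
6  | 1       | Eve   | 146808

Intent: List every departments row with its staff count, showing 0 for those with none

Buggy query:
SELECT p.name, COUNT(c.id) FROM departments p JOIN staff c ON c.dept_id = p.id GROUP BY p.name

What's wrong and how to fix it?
Bug: An inner join excludes parents with zero children

Fix: Switch to LEFT JOIN to retain unmatched parent rows

Corrected query:
SELECT p.name, COUNT(c.id) FROM departments p LEFT JOIN staff c ON c.dept_id = p.id GROUP BY p.name

Result:
name      | COUNT(c.id)
----------+------------
HR        | 0          
Legal     | 4          
Marketing | 2          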